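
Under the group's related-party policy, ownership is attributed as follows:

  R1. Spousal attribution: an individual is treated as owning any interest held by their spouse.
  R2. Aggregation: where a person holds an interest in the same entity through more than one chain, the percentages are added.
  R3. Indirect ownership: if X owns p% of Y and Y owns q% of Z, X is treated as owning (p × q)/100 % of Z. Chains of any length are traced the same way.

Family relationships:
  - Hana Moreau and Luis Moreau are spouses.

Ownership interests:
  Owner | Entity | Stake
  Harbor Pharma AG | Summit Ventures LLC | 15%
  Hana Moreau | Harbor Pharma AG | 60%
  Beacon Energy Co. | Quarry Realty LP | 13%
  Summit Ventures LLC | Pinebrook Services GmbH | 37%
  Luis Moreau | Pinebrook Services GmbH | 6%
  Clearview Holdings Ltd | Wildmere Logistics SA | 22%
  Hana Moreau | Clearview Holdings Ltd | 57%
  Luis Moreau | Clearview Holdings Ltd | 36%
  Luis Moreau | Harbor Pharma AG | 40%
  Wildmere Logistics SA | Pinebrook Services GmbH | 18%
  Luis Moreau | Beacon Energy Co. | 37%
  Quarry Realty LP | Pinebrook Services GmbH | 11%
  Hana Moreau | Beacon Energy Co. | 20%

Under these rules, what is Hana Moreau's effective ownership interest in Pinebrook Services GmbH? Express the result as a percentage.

16.0479%

By spousal attribution (R1), Hana Moreau is treated as also owning Luis Moreau's interest in Beacon Energy Co, giving 20% + 37% = 57%.
By spousal attribution (R1), Hana Moreau is treated as also owning Luis Moreau's interest in Harbor Pharma AG, giving 60% + 40% = 100%.
By spousal attribution (R1), Hana Moreau is treated as also owning Luis Moreau's interest in Clearview Holdings Ltd, giving 57% + 36% = 93%.
By spousal attribution (R1), Hana Moreau is treated as owning Luis Moreau's 6% interest in Pinebrook Services GmbH.
Chain via Beacon Energy Co. → Quarry Realty LP (R3): 57% × 13% × 11% = 0.8151% of Pinebrook Services GmbH.
Chain via Harbor Pharma AG → Summit Ventures LLC (R3): 100% × 15% × 37% = 5.55% of Pinebrook Services GmbH.
Chain via Clearview Holdings Ltd → Wildmere Logistics SA (R3): 93% × 22% × 18% = 3.6828% of Pinebrook Services GmbH.
Direct interest in Pinebrook Services GmbH: 6%.
Aggregating (R2): 0.8151% + 5.55% + 3.6828% + 6% = 16.0479%.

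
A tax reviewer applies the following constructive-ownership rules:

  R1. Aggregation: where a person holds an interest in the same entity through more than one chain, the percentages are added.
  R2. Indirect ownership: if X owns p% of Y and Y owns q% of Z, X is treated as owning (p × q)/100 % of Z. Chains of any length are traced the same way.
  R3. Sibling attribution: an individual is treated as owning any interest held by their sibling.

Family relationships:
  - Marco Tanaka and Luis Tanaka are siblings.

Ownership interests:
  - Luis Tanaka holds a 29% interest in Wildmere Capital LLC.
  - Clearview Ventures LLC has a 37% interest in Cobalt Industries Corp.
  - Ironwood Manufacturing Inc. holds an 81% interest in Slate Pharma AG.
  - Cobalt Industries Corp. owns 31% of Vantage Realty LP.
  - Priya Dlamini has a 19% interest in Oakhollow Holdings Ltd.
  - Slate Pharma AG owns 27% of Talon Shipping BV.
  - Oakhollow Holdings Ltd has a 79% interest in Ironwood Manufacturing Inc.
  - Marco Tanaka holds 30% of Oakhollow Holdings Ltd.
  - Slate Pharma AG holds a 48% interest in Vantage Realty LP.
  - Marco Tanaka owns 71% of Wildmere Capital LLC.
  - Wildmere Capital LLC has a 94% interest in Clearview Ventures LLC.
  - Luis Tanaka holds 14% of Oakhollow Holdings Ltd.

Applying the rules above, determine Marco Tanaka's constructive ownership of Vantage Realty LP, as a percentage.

24.296488%

By sibling attribution (R3), Marco Tanaka is treated as also owning Luis Tanaka's interest in Oakhollow Holdings Ltd, giving 30% + 14% = 44%.
By sibling attribution (R3), Marco Tanaka is treated as also owning Luis Tanaka's interest in Wildmere Capital LLC, giving 71% + 29% = 100%.
Chain via Oakhollow Holdings Ltd → Ironwood Manufacturing Inc. → Slate Pharma AG (R2): 44% × 79% × 81% × 48% = 13.514688% of Vantage Realty LP.
Chain via Wildmere Capital LLC → Clearview Ventures LLC → Cobalt Industries Corp. (R2): 100% × 94% × 37% × 31% = 10.7818% of Vantage Realty LP.
Aggregating (R1): 13.514688% + 10.7818% = 24.296488%.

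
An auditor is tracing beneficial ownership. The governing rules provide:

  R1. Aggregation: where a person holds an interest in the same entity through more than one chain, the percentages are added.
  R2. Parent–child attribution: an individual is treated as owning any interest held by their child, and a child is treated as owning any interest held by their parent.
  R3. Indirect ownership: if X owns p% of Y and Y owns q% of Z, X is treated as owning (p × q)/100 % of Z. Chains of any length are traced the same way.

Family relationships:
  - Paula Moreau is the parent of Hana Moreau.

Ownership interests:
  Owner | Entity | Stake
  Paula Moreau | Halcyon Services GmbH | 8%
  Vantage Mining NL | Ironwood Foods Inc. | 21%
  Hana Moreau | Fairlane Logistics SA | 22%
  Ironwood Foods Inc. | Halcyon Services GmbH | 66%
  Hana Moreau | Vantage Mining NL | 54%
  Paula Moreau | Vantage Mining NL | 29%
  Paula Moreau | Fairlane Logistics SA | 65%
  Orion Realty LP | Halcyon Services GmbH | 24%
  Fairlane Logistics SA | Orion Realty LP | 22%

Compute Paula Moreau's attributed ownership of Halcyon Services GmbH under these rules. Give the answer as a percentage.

24.0974%

By parent–child attribution (R2), Paula Moreau is treated as also owning Hana Moreau's interest in Fairlane Logistics SA, giving 65% + 22% = 87%.
By parent–child attribution (R2), Paula Moreau is treated as also owning Hana Moreau's interest in Vantage Mining NL, giving 29% + 54% = 83%.
Chain via Fairlane Logistics SA → Orion Realty LP (R3): 87% × 22% × 24% = 4.5936% of Halcyon Services GmbH.
Chain via Vantage Mining NL → Ironwood Foods Inc. (R3): 83% × 21% × 66% = 11.5038% of Halcyon Services GmbH.
Direct interest in Halcyon Services GmbH: 8%.
Aggregating (R1): 4.5936% + 11.5038% + 8% = 24.0974%.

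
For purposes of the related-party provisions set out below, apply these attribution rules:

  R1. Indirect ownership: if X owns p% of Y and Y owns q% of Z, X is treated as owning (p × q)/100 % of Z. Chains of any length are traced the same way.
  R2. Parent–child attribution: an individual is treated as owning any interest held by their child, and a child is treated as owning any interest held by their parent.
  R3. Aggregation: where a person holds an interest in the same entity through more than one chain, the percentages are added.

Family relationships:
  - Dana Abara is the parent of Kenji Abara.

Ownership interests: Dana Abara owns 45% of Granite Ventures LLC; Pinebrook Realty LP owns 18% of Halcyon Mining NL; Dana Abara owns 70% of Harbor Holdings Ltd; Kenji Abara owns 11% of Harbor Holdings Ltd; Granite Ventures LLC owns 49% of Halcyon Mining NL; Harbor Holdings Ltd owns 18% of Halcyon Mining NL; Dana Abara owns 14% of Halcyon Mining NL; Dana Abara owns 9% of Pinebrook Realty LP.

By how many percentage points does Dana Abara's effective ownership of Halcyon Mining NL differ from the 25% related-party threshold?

By parent–child attribution (R2), Dana Abara is treated as also owning Kenji Abara's interest in Harbor Holdings Ltd, giving 70% + 11% = 81%.
Chain via Granite Ventures LLC (R1): 45% × 49% = 22.05% of Halcyon Mining NL.
Chain via Pinebrook Realty LP (R1): 9% × 18% = 1.62% of Halcyon Mining NL.
Chain via Harbor Holdings Ltd (R1): 81% × 18% = 14.58% of Halcyon Mining NL.
Direct interest in Halcyon Mining NL: 14%.
Aggregating (R3): 22.05% + 1.62% + 14.58% + 14% = 52.25%.
52.25% exceeds the 25% threshold by 27.25 percentage points.

27.25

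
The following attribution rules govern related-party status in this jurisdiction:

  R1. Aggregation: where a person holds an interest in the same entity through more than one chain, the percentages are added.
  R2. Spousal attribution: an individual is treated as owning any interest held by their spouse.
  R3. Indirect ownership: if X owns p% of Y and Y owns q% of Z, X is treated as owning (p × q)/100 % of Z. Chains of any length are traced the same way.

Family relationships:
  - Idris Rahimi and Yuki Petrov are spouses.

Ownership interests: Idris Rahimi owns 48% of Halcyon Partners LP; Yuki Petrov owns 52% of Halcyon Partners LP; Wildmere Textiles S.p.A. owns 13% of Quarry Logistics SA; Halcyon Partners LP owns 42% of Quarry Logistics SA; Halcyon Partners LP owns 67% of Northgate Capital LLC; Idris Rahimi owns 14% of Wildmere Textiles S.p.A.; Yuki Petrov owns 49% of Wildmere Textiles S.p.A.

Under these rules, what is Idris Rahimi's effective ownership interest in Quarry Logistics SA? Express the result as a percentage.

By spousal attribution (R2), Idris Rahimi is treated as also owning Yuki Petrov's interest in Halcyon Partners LP, giving 48% + 52% = 100%.
By spousal attribution (R2), Idris Rahimi is treated as also owning Yuki Petrov's interest in Wildmere Textiles S.p.A, giving 14% + 49% = 63%.
Chain via Halcyon Partners LP (R3): 100% × 42% = 42% of Quarry Logistics SA.
Chain via Wildmere Textiles S.p.A. (R3): 63% × 13% = 8.19% of Quarry Logistics SA.
Aggregating (R1): 42% + 8.19% = 50.19%.

50.19%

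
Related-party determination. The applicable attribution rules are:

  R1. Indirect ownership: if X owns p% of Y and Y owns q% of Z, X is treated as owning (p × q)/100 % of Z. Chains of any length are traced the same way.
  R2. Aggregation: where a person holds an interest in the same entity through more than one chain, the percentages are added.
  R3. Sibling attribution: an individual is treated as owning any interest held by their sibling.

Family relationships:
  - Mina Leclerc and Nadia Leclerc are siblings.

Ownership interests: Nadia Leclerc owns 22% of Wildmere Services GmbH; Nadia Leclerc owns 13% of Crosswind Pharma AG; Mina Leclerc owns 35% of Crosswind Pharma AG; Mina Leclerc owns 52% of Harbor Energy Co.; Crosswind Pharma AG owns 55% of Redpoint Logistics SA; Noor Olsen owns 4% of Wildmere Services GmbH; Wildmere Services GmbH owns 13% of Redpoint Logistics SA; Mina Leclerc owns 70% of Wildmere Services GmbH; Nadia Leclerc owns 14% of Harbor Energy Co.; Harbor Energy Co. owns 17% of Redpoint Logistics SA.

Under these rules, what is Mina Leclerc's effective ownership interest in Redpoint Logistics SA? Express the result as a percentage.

By sibling attribution (R3), Mina Leclerc is treated as also owning Nadia Leclerc's interest in Crosswind Pharma AG, giving 35% + 13% = 48%.
By sibling attribution (R3), Mina Leclerc is treated as also owning Nadia Leclerc's interest in Wildmere Services GmbH, giving 70% + 22% = 92%.
By sibling attribution (R3), Mina Leclerc is treated as also owning Nadia Leclerc's interest in Harbor Energy Co, giving 52% + 14% = 66%.
Chain via Crosswind Pharma AG (R1): 48% × 55% = 26.4% of Redpoint Logistics SA.
Chain via Wildmere Services GmbH (R1): 92% × 13% = 11.96% of Redpoint Logistics SA.
Chain via Harbor Energy Co. (R1): 66% × 17% = 11.22% of Redpoint Logistics SA.
Aggregating (R2): 26.4% + 11.96% + 11.22% = 49.58%.

49.58%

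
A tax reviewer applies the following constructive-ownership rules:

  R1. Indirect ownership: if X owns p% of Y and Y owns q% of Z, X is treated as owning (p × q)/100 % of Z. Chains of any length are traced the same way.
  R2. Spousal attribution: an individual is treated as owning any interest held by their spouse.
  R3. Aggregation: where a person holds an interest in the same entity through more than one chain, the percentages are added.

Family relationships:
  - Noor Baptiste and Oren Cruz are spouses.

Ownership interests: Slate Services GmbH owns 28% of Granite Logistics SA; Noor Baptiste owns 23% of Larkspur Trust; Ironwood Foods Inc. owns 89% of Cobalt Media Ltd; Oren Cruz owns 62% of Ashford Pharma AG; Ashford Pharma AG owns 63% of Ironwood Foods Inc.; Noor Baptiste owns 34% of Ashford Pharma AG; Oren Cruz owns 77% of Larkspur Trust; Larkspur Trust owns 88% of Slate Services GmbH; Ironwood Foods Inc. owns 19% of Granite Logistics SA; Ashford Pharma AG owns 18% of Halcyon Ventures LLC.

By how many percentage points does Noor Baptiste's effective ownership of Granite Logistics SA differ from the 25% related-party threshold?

11.1312

By spousal attribution (R2), Noor Baptiste is treated as also owning Oren Cruz's interest in Larkspur Trust, giving 23% + 77% = 100%.
By spousal attribution (R2), Noor Baptiste is treated as also owning Oren Cruz's interest in Ashford Pharma AG, giving 34% + 62% = 96%.
Chain via Larkspur Trust → Slate Services GmbH (R1): 100% × 88% × 28% = 24.64% of Granite Logistics SA.
Chain via Ashford Pharma AG → Ironwood Foods Inc. (R1): 96% × 63% × 19% = 11.4912% of Granite Logistics SA.
Aggregating (R3): 24.64% + 11.4912% = 36.1312%.
36.1312% exceeds the 25% threshold by 11.1312 percentage points.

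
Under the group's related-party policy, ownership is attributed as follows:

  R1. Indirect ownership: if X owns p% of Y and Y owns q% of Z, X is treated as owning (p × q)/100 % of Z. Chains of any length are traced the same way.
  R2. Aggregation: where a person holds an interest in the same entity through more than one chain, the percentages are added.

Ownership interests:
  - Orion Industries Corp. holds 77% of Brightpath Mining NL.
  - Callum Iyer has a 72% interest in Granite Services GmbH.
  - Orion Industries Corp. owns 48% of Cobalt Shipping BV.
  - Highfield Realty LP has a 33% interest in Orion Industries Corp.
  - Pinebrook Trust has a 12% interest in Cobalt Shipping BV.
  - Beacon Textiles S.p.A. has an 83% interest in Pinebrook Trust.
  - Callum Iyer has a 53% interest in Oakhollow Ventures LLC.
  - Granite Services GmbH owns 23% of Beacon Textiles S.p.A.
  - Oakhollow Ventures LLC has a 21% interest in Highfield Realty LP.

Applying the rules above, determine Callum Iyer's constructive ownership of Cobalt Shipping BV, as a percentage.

3.412368%

Chain via Granite Services GmbH → Beacon Textiles S.p.A. → Pinebrook Trust (R1): 72% × 23% × 83% × 12% = 1.649376% of Cobalt Shipping BV.
Chain via Oakhollow Ventures LLC → Highfield Realty LP → Orion Industries Corp. (R1): 53% × 21% × 33% × 48% = 1.762992% of Cobalt Shipping BV.
Aggregating (R2): 1.649376% + 1.762992% = 3.412368%.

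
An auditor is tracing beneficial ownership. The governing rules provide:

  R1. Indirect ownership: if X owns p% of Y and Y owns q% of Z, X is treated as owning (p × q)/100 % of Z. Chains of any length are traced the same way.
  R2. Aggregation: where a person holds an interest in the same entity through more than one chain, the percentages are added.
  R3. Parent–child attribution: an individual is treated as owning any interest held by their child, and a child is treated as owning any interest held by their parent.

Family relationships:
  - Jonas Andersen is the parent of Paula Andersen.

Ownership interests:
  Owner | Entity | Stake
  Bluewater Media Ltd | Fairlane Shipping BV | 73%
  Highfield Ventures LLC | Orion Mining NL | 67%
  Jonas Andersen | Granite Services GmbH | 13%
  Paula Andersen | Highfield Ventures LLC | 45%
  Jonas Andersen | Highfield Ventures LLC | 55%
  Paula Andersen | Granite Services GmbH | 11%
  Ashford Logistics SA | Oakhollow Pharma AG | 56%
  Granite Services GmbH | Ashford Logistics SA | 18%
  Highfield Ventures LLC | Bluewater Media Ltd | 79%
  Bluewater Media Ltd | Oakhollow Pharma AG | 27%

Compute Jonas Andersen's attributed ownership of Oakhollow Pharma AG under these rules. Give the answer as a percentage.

By parent–child attribution (R3), Jonas Andersen is treated as also owning Paula Andersen's interest in Granite Services GmbH, giving 13% + 11% = 24%.
By parent–child attribution (R3), Jonas Andersen is treated as also owning Paula Andersen's interest in Highfield Ventures LLC, giving 55% + 45% = 100%.
Chain via Granite Services GmbH → Ashford Logistics SA (R1): 24% × 18% × 56% = 2.4192% of Oakhollow Pharma AG.
Chain via Highfield Ventures LLC → Bluewater Media Ltd (R1): 100% × 79% × 27% = 21.33% of Oakhollow Pharma AG.
Aggregating (R2): 2.4192% + 21.33% = 23.7492%.

23.7492%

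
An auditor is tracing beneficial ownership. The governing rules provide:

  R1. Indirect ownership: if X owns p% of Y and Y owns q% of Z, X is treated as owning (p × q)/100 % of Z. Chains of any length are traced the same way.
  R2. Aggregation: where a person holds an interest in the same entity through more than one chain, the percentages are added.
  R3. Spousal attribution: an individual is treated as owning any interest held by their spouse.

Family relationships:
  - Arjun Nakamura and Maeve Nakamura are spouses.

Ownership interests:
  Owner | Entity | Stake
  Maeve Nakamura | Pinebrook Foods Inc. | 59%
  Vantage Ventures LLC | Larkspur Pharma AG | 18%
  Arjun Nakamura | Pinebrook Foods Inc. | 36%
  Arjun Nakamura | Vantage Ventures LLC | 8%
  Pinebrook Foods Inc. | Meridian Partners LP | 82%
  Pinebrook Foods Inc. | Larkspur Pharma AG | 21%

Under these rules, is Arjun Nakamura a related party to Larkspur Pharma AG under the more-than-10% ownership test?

By spousal attribution (R3), Arjun Nakamura is treated as also owning Maeve Nakamura's interest in Pinebrook Foods Inc, giving 36% + 59% = 95%.
Chain via Pinebrook Foods Inc. (R1): 95% × 21% = 19.95% of Larkspur Pharma AG.
Chain via Vantage Ventures LLC (R1): 8% × 18% = 1.44% of Larkspur Pharma AG.
Aggregating (R2): 19.95% + 1.44% = 21.39%.
21.39% exceeds the 10% threshold, so Arjun is a related party to Larkspur Pharma AG.

Yes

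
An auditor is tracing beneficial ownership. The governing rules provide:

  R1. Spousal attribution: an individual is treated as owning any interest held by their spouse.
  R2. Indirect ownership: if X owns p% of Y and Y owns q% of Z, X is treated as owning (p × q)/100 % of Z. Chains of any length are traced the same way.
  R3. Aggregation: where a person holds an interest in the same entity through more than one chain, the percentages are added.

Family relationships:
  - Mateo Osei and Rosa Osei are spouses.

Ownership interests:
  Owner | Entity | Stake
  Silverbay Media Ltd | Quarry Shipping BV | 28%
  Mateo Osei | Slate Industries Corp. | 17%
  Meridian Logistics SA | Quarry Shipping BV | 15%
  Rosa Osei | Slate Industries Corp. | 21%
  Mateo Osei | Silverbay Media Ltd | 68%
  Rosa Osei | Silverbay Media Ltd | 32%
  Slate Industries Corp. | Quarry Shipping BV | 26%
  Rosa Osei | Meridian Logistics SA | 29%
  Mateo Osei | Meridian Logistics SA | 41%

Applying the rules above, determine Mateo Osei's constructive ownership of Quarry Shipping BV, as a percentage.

By spousal attribution (R1), Mateo Osei is treated as also owning Rosa Osei's interest in Slate Industries Corp, giving 17% + 21% = 38%.
By spousal attribution (R1), Mateo Osei is treated as also owning Rosa Osei's interest in Silverbay Media Ltd, giving 68% + 32% = 100%.
By spousal attribution (R1), Mateo Osei is treated as also owning Rosa Osei's interest in Meridian Logistics SA, giving 41% + 29% = 70%.
Chain via Slate Industries Corp. (R2): 38% × 26% = 9.88% of Quarry Shipping BV.
Chain via Silverbay Media Ltd (R2): 100% × 28% = 28% of Quarry Shipping BV.
Chain via Meridian Logistics SA (R2): 70% × 15% = 10.5% of Quarry Shipping BV.
Aggregating (R3): 9.88% + 28% + 10.5% = 48.38%.

48.38%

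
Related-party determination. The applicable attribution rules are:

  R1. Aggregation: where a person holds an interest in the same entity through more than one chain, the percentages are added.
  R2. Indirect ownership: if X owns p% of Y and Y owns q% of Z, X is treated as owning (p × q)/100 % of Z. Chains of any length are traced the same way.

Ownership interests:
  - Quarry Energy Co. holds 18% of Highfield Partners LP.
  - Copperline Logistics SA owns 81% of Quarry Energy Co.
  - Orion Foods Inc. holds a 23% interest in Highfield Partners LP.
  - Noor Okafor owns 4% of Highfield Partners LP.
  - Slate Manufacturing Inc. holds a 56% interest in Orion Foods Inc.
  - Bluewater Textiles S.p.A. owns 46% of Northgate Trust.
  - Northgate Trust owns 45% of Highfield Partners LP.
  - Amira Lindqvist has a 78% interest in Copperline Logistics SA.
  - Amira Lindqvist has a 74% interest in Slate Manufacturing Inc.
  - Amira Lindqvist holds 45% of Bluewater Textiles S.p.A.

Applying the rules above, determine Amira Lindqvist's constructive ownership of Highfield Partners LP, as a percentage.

30.2186%

Chain via Copperline Logistics SA → Quarry Energy Co. (R2): 78% × 81% × 18% = 11.3724% of Highfield Partners LP.
Chain via Slate Manufacturing Inc. → Orion Foods Inc. (R2): 74% × 56% × 23% = 9.5312% of Highfield Partners LP.
Chain via Bluewater Textiles S.p.A. → Northgate Trust (R2): 45% × 46% × 45% = 9.315% of Highfield Partners LP.
Aggregating (R1): 11.3724% + 9.5312% + 9.315% = 30.2186%.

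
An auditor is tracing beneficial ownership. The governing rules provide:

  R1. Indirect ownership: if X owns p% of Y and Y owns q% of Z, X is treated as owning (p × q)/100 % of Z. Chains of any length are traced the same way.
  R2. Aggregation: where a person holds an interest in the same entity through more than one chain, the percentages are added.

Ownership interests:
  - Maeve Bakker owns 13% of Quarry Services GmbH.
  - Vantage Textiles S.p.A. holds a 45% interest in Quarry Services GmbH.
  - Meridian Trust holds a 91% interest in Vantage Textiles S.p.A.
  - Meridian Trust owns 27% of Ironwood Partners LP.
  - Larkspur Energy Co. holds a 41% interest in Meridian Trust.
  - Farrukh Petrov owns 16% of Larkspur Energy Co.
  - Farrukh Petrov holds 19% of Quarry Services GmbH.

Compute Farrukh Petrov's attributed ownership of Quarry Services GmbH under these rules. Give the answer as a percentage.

Chain via Larkspur Energy Co. → Meridian Trust → Vantage Textiles S.p.A. (R1): 16% × 41% × 91% × 45% = 2.68632% of Quarry Services GmbH.
Direct interest in Quarry Services GmbH: 19%.
Aggregating (R2): 2.68632% + 19% = 21.68632%.

21.68632%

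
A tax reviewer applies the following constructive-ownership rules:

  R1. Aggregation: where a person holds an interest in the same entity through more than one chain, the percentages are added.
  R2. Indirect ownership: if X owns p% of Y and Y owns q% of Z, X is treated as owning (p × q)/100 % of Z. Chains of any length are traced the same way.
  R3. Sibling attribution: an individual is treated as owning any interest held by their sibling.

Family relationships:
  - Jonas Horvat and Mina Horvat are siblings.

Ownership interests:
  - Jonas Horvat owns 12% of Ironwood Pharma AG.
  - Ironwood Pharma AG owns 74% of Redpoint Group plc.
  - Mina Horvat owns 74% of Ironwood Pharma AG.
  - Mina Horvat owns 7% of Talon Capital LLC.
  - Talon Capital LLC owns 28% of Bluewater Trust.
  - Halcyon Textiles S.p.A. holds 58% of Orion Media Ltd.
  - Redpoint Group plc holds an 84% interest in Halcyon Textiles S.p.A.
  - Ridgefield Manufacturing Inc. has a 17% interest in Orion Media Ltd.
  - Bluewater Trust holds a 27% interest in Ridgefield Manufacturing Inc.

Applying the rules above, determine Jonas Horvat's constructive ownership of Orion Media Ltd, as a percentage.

By sibling attribution (R3), Jonas Horvat is treated as also owning Mina Horvat's interest in Ironwood Pharma AG, giving 12% + 74% = 86%.
By sibling attribution (R3), Jonas Horvat is treated as owning Mina Horvat's 7% interest in Talon Capital LLC.
Chain via Ironwood Pharma AG → Redpoint Group plc → Halcyon Textiles S.p.A. (R2): 86% × 74% × 84% × 58% = 31.005408% of Orion Media Ltd.
Chain via Talon Capital LLC → Bluewater Trust → Ridgefield Manufacturing Inc. (R2): 7% × 28% × 27% × 17% = 0.089964% of Orion Media Ltd.
Aggregating (R1): 31.005408% + 0.089964% = 31.095372%.

31.095372%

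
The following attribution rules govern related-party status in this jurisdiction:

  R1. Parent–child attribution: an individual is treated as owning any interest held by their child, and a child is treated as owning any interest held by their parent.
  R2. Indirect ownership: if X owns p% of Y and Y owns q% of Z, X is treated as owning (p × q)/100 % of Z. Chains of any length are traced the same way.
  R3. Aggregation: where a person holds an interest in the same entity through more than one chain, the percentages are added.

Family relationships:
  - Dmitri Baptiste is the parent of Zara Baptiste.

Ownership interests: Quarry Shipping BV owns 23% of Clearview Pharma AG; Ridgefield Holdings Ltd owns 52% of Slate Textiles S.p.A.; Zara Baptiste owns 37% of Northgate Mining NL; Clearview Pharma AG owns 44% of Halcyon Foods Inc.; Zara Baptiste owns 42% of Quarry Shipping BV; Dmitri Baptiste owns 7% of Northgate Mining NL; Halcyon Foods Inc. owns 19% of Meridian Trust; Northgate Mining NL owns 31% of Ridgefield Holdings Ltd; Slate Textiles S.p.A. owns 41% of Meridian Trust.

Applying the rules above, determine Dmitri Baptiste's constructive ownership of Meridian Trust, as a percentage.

By parent–child attribution (R1), Dmitri Baptiste is treated as also owning Zara Baptiste's interest in Northgate Mining NL, giving 7% + 37% = 44%.
By parent–child attribution (R1), Dmitri Baptiste is treated as owning Zara Baptiste's 42% interest in Quarry Shipping BV.
Chain via Northgate Mining NL → Ridgefield Holdings Ltd → Slate Textiles S.p.A. (R2): 44% × 31% × 52% × 41% = 2.908048% of Meridian Trust.
Chain via Quarry Shipping BV → Clearview Pharma AG → Halcyon Foods Inc. (R2): 42% × 23% × 44% × 19% = 0.807576% of Meridian Trust.
Aggregating (R3): 2.908048% + 0.807576% = 3.715624%.

3.715624%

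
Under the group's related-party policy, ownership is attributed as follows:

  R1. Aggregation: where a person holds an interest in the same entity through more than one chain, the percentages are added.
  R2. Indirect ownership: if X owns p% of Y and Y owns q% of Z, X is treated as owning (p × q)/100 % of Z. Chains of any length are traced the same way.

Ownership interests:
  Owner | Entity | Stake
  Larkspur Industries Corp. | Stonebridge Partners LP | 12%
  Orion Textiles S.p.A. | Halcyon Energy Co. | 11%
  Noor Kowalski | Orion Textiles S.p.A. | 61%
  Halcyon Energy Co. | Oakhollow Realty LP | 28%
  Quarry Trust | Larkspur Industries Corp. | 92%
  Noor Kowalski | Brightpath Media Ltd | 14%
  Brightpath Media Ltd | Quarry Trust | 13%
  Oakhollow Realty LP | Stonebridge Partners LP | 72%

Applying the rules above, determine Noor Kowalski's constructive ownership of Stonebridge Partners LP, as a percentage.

1.553664%

Chain via Brightpath Media Ltd → Quarry Trust → Larkspur Industries Corp. (R2): 14% × 13% × 92% × 12% = 0.200928% of Stonebridge Partners LP.
Chain via Orion Textiles S.p.A. → Halcyon Energy Co. → Oakhollow Realty LP (R2): 61% × 11% × 28% × 72% = 1.352736% of Stonebridge Partners LP.
Aggregating (R1): 0.200928% + 1.352736% = 1.553664%.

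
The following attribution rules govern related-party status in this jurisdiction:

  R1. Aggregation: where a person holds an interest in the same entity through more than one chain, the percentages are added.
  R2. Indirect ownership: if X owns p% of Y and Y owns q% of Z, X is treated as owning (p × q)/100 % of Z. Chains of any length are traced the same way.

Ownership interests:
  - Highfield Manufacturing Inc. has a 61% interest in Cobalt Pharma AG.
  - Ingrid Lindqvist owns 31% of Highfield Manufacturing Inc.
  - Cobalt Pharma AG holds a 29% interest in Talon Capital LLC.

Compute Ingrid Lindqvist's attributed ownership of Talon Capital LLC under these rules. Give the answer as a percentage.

5.4839%

Chain via Highfield Manufacturing Inc. → Cobalt Pharma AG (R2): 31% × 61% × 29% = 5.4839% of Talon Capital LLC.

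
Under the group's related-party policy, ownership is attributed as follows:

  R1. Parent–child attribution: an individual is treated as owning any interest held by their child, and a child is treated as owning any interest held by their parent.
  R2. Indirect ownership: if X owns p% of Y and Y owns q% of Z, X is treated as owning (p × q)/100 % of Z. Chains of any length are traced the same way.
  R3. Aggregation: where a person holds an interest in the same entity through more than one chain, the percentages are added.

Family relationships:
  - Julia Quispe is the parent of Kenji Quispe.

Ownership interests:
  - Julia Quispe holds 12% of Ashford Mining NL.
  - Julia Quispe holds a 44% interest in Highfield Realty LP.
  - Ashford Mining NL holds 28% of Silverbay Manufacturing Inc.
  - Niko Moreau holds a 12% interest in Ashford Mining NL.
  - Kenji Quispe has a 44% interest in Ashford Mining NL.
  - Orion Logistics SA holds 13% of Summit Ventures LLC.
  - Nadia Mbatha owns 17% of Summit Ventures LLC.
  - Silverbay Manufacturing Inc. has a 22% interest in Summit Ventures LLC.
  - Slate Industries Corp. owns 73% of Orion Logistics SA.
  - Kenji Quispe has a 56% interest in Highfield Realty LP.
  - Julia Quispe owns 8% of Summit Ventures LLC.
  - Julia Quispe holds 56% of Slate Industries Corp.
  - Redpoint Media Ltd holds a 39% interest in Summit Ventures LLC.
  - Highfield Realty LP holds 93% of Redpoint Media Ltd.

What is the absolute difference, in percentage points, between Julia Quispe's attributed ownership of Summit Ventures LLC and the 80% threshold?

26.966

By parent–child attribution (R1), Julia Quispe is treated as also owning Kenji Quispe's interest in Highfield Realty LP, giving 44% + 56% = 100%.
By parent–child attribution (R1), Julia Quispe is treated as also owning Kenji Quispe's interest in Ashford Mining NL, giving 12% + 44% = 56%.
Chain via Highfield Realty LP → Redpoint Media Ltd (R2): 100% × 93% × 39% = 36.27% of Summit Ventures LLC.
Chain via Ashford Mining NL → Silverbay Manufacturing Inc. (R2): 56% × 28% × 22% = 3.4496% of Summit Ventures LLC.
Chain via Slate Industries Corp. → Orion Logistics SA (R2): 56% × 73% × 13% = 5.3144% of Summit Ventures LLC.
Direct interest in Summit Ventures LLC: 8%.
Aggregating (R3): 36.27% + 3.4496% + 5.3144% + 8% = 53.034%.
53.034% falls short of the 80% threshold by 26.966 percentage points.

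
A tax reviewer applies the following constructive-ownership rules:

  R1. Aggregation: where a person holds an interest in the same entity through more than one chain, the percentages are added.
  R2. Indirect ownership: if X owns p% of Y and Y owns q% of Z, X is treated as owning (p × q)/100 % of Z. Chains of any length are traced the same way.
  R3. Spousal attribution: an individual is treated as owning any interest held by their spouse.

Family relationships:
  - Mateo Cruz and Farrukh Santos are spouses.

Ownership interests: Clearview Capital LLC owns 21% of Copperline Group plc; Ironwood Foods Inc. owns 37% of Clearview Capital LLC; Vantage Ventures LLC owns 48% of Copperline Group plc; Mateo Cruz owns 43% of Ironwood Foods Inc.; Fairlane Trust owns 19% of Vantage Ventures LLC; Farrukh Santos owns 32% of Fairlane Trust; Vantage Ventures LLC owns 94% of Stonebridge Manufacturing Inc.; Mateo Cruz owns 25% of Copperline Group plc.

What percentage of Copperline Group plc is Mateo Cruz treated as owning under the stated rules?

By spousal attribution (R3), Mateo Cruz is treated as owning Farrukh Santos's 32% interest in Fairlane Trust.
Chain via Ironwood Foods Inc. → Clearview Capital LLC (R2): 43% × 37% × 21% = 3.3411% of Copperline Group plc.
Direct interest in Copperline Group plc: 25%.
Chain via Fairlane Trust → Vantage Ventures LLC (R2): 32% × 19% × 48% = 2.9184% of Copperline Group plc.
Aggregating (R1): 3.3411% + 25% + 2.9184% = 31.2595%.

31.2595%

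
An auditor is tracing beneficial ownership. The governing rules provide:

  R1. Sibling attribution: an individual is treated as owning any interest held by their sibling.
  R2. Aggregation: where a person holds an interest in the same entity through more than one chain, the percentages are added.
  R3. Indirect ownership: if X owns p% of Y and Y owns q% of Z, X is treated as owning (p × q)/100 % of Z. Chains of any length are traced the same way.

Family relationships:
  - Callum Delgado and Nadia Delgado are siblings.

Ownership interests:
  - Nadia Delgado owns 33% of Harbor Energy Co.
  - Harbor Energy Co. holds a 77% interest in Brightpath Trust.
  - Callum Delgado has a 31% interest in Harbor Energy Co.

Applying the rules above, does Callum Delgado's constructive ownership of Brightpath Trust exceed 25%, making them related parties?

By sibling attribution (R1), Callum Delgado is treated as also owning Nadia Delgado's interest in Harbor Energy Co, giving 31% + 33% = 64%.
Chain via Harbor Energy Co. (R3): 64% × 77% = 49.28% of Brightpath Trust.
49.28% exceeds the 25% threshold, so Callum is a related party to Brightpath Trust.

Yes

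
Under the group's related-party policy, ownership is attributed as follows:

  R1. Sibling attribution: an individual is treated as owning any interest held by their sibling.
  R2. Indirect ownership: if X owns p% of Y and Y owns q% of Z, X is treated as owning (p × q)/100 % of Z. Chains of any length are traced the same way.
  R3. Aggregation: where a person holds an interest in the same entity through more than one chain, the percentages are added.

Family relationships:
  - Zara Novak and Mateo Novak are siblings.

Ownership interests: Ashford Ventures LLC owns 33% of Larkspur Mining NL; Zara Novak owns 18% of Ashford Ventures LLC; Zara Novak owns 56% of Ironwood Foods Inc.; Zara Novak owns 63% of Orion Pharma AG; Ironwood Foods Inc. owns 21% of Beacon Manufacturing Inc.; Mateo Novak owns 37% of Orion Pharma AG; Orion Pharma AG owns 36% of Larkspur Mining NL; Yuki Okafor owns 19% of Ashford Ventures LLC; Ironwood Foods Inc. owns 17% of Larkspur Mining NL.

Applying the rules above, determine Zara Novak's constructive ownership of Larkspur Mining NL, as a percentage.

51.46%

By sibling attribution (R1), Zara Novak is treated as also owning Mateo Novak's interest in Orion Pharma AG, giving 63% + 37% = 100%.
Chain via Ironwood Foods Inc. (R2): 56% × 17% = 9.52% of Larkspur Mining NL.
Chain via Ashford Ventures LLC (R2): 18% × 33% = 5.94% of Larkspur Mining NL.
Chain via Orion Pharma AG (R2): 100% × 36% = 36% of Larkspur Mining NL.
Aggregating (R3): 9.52% + 5.94% + 36% = 51.46%.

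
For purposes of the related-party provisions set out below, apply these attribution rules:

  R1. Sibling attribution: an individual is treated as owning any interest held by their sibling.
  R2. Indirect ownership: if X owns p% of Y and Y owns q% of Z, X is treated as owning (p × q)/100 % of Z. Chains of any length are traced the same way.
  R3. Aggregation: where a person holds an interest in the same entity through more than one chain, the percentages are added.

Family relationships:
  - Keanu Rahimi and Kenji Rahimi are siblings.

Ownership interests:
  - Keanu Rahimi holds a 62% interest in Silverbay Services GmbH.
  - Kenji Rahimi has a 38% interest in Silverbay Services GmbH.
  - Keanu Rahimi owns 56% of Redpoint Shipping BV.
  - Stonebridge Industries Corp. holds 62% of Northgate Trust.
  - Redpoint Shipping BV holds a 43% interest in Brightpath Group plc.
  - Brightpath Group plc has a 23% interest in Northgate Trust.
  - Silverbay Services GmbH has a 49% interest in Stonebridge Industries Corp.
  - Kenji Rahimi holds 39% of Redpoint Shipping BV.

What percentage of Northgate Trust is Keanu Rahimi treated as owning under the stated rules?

39.7755%

By sibling attribution (R1), Keanu Rahimi is treated as also owning Kenji Rahimi's interest in Silverbay Services GmbH, giving 62% + 38% = 100%.
By sibling attribution (R1), Keanu Rahimi is treated as also owning Kenji Rahimi's interest in Redpoint Shipping BV, giving 56% + 39% = 95%.
Chain via Silverbay Services GmbH → Stonebridge Industries Corp. (R2): 100% × 49% × 62% = 30.38% of Northgate Trust.
Chain via Redpoint Shipping BV → Brightpath Group plc (R2): 95% × 43% × 23% = 9.3955% of Northgate Trust.
Aggregating (R3): 30.38% + 9.3955% = 39.7755%.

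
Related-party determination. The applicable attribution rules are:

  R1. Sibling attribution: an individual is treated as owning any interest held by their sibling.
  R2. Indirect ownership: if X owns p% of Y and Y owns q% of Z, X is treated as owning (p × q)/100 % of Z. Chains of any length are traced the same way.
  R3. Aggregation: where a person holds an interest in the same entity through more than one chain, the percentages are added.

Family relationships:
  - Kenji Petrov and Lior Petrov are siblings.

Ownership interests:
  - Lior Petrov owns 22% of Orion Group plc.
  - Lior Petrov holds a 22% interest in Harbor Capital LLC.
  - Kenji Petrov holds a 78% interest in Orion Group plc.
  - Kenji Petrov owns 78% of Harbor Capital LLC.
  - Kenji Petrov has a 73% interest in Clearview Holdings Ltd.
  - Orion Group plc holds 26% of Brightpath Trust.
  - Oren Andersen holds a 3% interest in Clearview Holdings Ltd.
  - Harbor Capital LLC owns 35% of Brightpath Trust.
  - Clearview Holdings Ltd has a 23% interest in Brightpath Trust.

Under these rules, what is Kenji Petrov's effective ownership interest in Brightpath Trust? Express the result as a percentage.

By sibling attribution (R1), Kenji Petrov is treated as also owning Lior Petrov's interest in Harbor Capital LLC, giving 78% + 22% = 100%.
By sibling attribution (R1), Kenji Petrov is treated as also owning Lior Petrov's interest in Orion Group plc, giving 78% + 22% = 100%.
Chain via Harbor Capital LLC (R2): 100% × 35% = 35% of Brightpath Trust.
Chain via Orion Group plc (R2): 100% × 26% = 26% of Brightpath Trust.
Chain via Clearview Holdings Ltd (R2): 73% × 23% = 16.79% of Brightpath Trust.
Aggregating (R3): 35% + 26% + 16.79% = 77.79%.

77.79%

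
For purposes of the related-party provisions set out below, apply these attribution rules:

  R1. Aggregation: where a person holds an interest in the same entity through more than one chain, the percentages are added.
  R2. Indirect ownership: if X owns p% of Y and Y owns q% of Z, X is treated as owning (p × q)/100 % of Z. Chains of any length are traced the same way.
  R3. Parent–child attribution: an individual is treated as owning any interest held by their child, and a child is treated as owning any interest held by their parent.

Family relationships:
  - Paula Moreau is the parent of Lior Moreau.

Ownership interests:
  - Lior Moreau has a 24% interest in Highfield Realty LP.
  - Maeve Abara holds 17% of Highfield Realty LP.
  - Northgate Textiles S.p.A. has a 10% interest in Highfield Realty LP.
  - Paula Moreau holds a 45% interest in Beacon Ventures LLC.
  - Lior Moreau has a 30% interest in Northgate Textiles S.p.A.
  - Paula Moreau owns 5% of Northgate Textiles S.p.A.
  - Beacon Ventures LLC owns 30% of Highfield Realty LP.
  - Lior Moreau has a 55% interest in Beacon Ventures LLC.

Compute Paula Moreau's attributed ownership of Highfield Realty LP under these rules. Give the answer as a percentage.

57.5%

By parent–child attribution (R3), Paula Moreau is treated as also owning Lior Moreau's interest in Northgate Textiles S.p.A, giving 5% + 30% = 35%.
By parent–child attribution (R3), Paula Moreau is treated as also owning Lior Moreau's interest in Beacon Ventures LLC, giving 45% + 55% = 100%.
By parent–child attribution (R3), Paula Moreau is treated as owning Lior Moreau's 24% interest in Highfield Realty LP.
Chain via Northgate Textiles S.p.A. (R2): 35% × 10% = 3.5% of Highfield Realty LP.
Chain via Beacon Ventures LLC (R2): 100% × 30% = 30% of Highfield Realty LP.
Direct interest in Highfield Realty LP: 24%.
Aggregating (R1): 3.5% + 30% + 24% = 57.5%.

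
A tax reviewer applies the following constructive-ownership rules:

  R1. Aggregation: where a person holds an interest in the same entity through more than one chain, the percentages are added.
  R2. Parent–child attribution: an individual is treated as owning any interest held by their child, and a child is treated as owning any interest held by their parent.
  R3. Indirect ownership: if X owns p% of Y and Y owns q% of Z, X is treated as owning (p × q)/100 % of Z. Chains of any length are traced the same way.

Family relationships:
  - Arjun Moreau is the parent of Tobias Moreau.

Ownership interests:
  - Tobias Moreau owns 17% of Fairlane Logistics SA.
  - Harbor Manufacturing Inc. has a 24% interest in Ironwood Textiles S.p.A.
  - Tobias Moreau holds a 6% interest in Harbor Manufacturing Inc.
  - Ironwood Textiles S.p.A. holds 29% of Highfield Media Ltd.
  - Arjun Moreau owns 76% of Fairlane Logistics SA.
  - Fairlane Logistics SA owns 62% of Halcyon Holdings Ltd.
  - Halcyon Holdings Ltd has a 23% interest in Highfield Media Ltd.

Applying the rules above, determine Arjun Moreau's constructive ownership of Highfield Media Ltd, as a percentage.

By parent–child attribution (R2), Arjun Moreau is treated as also owning Tobias Moreau's interest in Fairlane Logistics SA, giving 76% + 17% = 93%.
By parent–child attribution (R2), Arjun Moreau is treated as owning Tobias Moreau's 6% interest in Harbor Manufacturing Inc.
Chain via Fairlane Logistics SA → Halcyon Holdings Ltd (R3): 93% × 62% × 23% = 13.2618% of Highfield Media Ltd.
Chain via Harbor Manufacturing Inc. → Ironwood Textiles S.p.A. (R3): 6% × 24% × 29% = 0.4176% of Highfield Media Ltd.
Aggregating (R1): 13.2618% + 0.4176% = 13.6794%.

13.6794%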